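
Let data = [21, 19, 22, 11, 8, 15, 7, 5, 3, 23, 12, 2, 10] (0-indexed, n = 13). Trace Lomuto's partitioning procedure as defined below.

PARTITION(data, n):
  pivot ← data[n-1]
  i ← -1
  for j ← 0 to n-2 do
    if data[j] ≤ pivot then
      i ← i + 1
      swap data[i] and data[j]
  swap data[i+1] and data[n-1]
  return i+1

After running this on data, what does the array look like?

[8, 7, 5, 3, 2, 10, 19, 22, 11, 23, 12, 21, 15]

pivot=10, i=-1
j=0: 21>10, skip
j=1: 19>10, skip
j=2: 22>10, skip
j=3: 11>10, skip
j=4: 8≤10, i=0, swap(0,4) ⇒ [8, 19, 22, 11, 21, 15, 7, 5, 3, 23, 12, 2, 10]
j=5: 15>10, skip
j=6: 7≤10, i=1, swap(1,6) ⇒ [8, 7, 22, 11, 21, 15, 19, 5, 3, 23, 12, 2, 10]
j=7: 5≤10, i=2, swap(2,7) ⇒ [8, 7, 5, 11, 21, 15, 19, 22, 3, 23, 12, 2, 10]
j=8: 3≤10, i=3, swap(3,8) ⇒ [8, 7, 5, 3, 21, 15, 19, 22, 11, 23, 12, 2, 10]
j=9: 23>10, skip
j=10: 12>10, skip
j=11: 2≤10, i=4, swap(4,11) ⇒ [8, 7, 5, 3, 2, 15, 19, 22, 11, 23, 12, 21, 10]
swap(5,12) ⇒ [8, 7, 5, 3, 2, 10, 19, 22, 11, 23, 12, 21, 15]; return 5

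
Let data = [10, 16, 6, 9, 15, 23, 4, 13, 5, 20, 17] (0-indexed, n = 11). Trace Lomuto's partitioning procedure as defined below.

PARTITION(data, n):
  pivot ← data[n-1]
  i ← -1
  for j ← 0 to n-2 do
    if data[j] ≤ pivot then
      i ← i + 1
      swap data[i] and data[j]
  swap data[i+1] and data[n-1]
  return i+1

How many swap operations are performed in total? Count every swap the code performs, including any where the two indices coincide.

9

pivot = data[10] = 17; i = -1
j=0: data[0]=10 ≤ 17 → i=0, swap data[0],data[0] (no change) → [10, 16, 6, 9, 15, 23, 4, 13, 5, 20, 17]
j=1: data[1]=16 ≤ 17 → i=1, swap data[1],data[1] (no change) → [10, 16, 6, 9, 15, 23, 4, 13, 5, 20, 17]
j=2: data[2]=6 ≤ 17 → i=2, swap data[2],data[2] (no change) → [10, 16, 6, 9, 15, 23, 4, 13, 5, 20, 17]
j=3: data[3]=9 ≤ 17 → i=3, swap data[3],data[3] (no change) → [10, 16, 6, 9, 15, 23, 4, 13, 5, 20, 17]
j=4: data[4]=15 ≤ 17 → i=4, swap data[4],data[4] (no change) → [10, 16, 6, 9, 15, 23, 4, 13, 5, 20, 17]
j=5: data[5]=23 > 17 → no swap
j=6: data[6]=4 ≤ 17 → i=5, swap data[5],data[6] → [10, 16, 6, 9, 15, 4, 23, 13, 5, 20, 17]
j=7: data[7]=13 ≤ 17 → i=6, swap data[6],data[7] → [10, 16, 6, 9, 15, 4, 13, 23, 5, 20, 17]
j=8: data[8]=5 ≤ 17 → i=7, swap data[7],data[8] → [10, 16, 6, 9, 15, 4, 13, 5, 23, 20, 17]
j=9: data[9]=20 > 17 → no swap
final swap data[8],data[10] → [10, 16, 6, 9, 15, 4, 13, 5, 17, 20, 23]; return 8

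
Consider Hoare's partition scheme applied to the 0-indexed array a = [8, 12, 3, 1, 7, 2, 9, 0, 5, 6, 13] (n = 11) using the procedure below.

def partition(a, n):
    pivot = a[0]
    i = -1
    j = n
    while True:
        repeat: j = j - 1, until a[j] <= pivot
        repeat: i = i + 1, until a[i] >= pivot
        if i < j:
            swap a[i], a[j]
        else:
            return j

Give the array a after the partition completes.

pivot = a[0] = 8; i = -1, j = 11
j→9 (a[9]=6≤8), i→0 (a[0]=8≥8); i<j, swap → [6, 12, 3, 1, 7, 2, 9, 0, 5, 8, 13]
j→8 (a[8]=5≤8), i→1 (a[1]=12≥8); i<j, swap → [6, 5, 3, 1, 7, 2, 9, 0, 12, 8, 13]
j→7 (a[7]=0≤8), i→6 (a[6]=9≥8); i<j, swap → [6, 5, 3, 1, 7, 2, 0, 9, 12, 8, 13]
j→6, i→7; i≥j, return j=6. a = [6, 5, 3, 1, 7, 2, 0, 9, 12, 8, 13]

[6, 5, 3, 1, 7, 2, 0, 9, 12, 8, 13]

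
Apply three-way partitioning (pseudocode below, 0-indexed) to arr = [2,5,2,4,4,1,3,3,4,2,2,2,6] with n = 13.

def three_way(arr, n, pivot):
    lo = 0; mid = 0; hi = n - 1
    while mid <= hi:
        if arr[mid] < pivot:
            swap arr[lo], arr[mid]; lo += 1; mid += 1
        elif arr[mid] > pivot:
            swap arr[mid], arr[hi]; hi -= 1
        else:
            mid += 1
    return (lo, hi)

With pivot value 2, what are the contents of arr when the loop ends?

lo=0 mid=0 hi=12
2=2: mid=1
5>2: swap(1,12), hi=11 ⇒ [2,6,2,4,4,1,3,3,4,2,2,2,5]
6>2: swap(1,11), hi=10 ⇒ [2,2,2,4,4,1,3,3,4,2,2,6,5]
2=2: mid=2
2=2: mid=3
4>2: swap(3,10), hi=9 ⇒ [2,2,2,2,4,1,3,3,4,2,4,6,5]
2=2: mid=4
4>2: swap(4,9), hi=8 ⇒ [2,2,2,2,2,1,3,3,4,4,4,6,5]
2=2: mid=5
1<2: swap(0,5), lo=1 mid=6 ⇒ [1,2,2,2,2,2,3,3,4,4,4,6,5]
3>2: swap(6,8), hi=7 ⇒ [1,2,2,2,2,2,4,3,3,4,4,6,5]
4>2: swap(6,7), hi=6 ⇒ [1,2,2,2,2,2,3,4,3,4,4,6,5]
3>2: swap(6,6), hi=5 ⇒ [1,2,2,2,2,2,3,4,3,4,4,6,5]
done. lo=1 hi=5; arr=[1,2,2,2,2,2,3,4,3,4,4,6,5]

[1,2,2,2,2,2,3,4,3,4,4,6,5]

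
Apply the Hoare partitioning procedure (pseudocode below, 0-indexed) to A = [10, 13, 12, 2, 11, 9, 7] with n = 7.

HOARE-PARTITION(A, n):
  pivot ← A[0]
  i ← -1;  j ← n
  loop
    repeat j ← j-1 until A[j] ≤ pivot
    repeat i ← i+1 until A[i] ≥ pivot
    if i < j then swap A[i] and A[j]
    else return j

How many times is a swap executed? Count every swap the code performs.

pivot=10
j stops at 6 (7), i stops at 0 (10); swap ⇒ [7, 13, 12, 2, 11, 9, 10]
j stops at 5 (9), i stops at 1 (13); swap ⇒ [7, 9, 12, 2, 11, 13, 10]
j stops at 3 (2), i stops at 2 (12); swap ⇒ [7, 9, 2, 12, 11, 13, 10]
j stops at 2, i stops at 3; i≥j ⇒ return 2. A=[7, 9, 2, 12, 11, 13, 10]

3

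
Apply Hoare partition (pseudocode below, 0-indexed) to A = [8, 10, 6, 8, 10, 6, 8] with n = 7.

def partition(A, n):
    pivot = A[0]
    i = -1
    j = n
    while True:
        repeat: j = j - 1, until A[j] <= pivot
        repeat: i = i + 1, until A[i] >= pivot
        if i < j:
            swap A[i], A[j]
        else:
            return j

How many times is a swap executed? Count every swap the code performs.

pivot=8
j stops at 6 (8), i stops at 0 (8); swap ⇒ [8, 10, 6, 8, 10, 6, 8]
j stops at 5 (6), i stops at 1 (10); swap ⇒ [8, 6, 6, 8, 10, 10, 8]
j stops at 3, i stops at 3; i≥j ⇒ return 3. A=[8, 6, 6, 8, 10, 10, 8]

2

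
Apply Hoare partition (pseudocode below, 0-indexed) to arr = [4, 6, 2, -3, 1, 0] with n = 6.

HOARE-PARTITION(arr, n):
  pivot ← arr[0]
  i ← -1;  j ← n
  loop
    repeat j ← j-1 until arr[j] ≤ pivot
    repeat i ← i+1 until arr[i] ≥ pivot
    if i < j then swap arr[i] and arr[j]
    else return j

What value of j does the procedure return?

pivot=4
j stops at 5 (0), i stops at 0 (4); swap ⇒ [0, 6, 2, -3, 1, 4]
j stops at 4 (1), i stops at 1 (6); swap ⇒ [0, 1, 2, -3, 6, 4]
j stops at 3, i stops at 4; i≥j ⇒ return 3. arr=[0, 1, 2, -3, 6, 4]

3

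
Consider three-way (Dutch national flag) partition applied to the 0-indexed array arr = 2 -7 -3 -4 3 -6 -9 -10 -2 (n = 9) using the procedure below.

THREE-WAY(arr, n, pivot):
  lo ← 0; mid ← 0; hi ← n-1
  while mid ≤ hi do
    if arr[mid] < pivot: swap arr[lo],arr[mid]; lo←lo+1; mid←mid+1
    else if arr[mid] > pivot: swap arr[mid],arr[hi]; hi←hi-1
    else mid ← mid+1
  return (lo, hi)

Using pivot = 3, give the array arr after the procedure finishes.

2 -7 -3 -4 -6 -9 -10 -2 3

lo=0 mid=0 hi=8
2<3: swap(0,0), lo=1 mid=1 ⇒ 2 -7 -3 -4 3 -6 -9 -10 -2
-7<3: swap(1,1), lo=2 mid=2 ⇒ 2 -7 -3 -4 3 -6 -9 -10 -2
-3<3: swap(2,2), lo=3 mid=3 ⇒ 2 -7 -3 -4 3 -6 -9 -10 -2
-4<3: swap(3,3), lo=4 mid=4 ⇒ 2 -7 -3 -4 3 -6 -9 -10 -2
3=3: mid=5
-6<3: swap(4,5), lo=5 mid=6 ⇒ 2 -7 -3 -4 -6 3 -9 -10 -2
-9<3: swap(5,6), lo=6 mid=7 ⇒ 2 -7 -3 -4 -6 -9 3 -10 -2
-10<3: swap(6,7), lo=7 mid=8 ⇒ 2 -7 -3 -4 -6 -9 -10 3 -2
-2<3: swap(7,8), lo=8 mid=9 ⇒ 2 -7 -3 -4 -6 -9 -10 -2 3
done. lo=8 hi=8; arr=2 -7 -3 -4 -6 -9 -10 -2 3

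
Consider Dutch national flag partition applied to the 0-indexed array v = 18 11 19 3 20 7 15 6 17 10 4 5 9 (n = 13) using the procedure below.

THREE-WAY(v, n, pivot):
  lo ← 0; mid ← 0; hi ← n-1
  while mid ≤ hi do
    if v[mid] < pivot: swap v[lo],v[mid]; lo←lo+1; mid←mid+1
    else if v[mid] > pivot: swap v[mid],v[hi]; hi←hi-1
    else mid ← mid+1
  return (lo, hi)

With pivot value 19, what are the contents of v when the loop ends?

pivot = 19; lo=0, mid=0, hi=12
v[mid]=18<19: swap v[0],v[0]; lo=1,mid=1 → 18 11 19 3 20 7 15 6 17 10 4 5 9
v[mid]=11<19: swap v[1],v[1]; lo=2,mid=2 → 18 11 19 3 20 7 15 6 17 10 4 5 9
v[mid]=19=19: mid=3
v[mid]=3<19: swap v[2],v[3]; lo=3,mid=4 → 18 11 3 19 20 7 15 6 17 10 4 5 9
v[mid]=20>19: swap v[4],v[12]; hi=11 → 18 11 3 19 9 7 15 6 17 10 4 5 20
v[mid]=9<19: swap v[3],v[4]; lo=4,mid=5 → 18 11 3 9 19 7 15 6 17 10 4 5 20
v[mid]=7<19: swap v[4],v[5]; lo=5,mid=6 → 18 11 3 9 7 19 15 6 17 10 4 5 20
v[mid]=15<19: swap v[5],v[6]; lo=6,mid=7 → 18 11 3 9 7 15 19 6 17 10 4 5 20
v[mid]=6<19: swap v[6],v[7]; lo=7,mid=8 → 18 11 3 9 7 15 6 19 17 10 4 5 20
v[mid]=17<19: swap v[7],v[8]; lo=8,mid=9 → 18 11 3 9 7 15 6 17 19 10 4 5 20
v[mid]=10<19: swap v[8],v[9]; lo=9,mid=10 → 18 11 3 9 7 15 6 17 10 19 4 5 20
v[mid]=4<19: swap v[9],v[10]; lo=10,mid=11 → 18 11 3 9 7 15 6 17 10 4 19 5 20
v[mid]=5<19: swap v[10],v[11]; lo=11,mid=12 → 18 11 3 9 7 15 6 17 10 4 5 19 20
end: lo=11, hi=11; v = 18 11 3 9 7 15 6 17 10 4 5 19 20

18 11 3 9 7 15 6 17 10 4 5 19 20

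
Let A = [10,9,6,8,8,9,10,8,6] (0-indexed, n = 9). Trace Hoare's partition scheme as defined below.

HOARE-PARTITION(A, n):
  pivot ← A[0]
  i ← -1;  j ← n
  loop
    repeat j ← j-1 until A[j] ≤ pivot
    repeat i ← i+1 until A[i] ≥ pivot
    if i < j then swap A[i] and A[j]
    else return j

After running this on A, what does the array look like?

pivot=10
j stops at 8 (6), i stops at 0 (10); swap ⇒ [6,9,6,8,8,9,10,8,10]
j stops at 7 (8), i stops at 6 (10); swap ⇒ [6,9,6,8,8,9,8,10,10]
j stops at 6, i stops at 7; i≥j ⇒ return 6. A=[6,9,6,8,8,9,8,10,10]

[6,9,6,8,8,9,8,10,10]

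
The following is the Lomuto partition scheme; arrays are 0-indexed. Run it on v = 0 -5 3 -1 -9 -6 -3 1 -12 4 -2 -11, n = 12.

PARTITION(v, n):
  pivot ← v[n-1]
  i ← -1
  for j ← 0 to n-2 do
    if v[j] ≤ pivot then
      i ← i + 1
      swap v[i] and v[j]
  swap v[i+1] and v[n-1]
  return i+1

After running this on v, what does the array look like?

pivot=-11, i=-1
j=0: 0>-11, skip
j=1: -5>-11, skip
j=2: 3>-11, skip
j=3: -1>-11, skip
j=4: -9>-11, skip
j=5: -6>-11, skip
j=6: -3>-11, skip
j=7: 1>-11, skip
j=8: -12≤-11, i=0, swap(0,8) ⇒ -12 -5 3 -1 -9 -6 -3 1 0 4 -2 -11
j=9: 4>-11, skip
j=10: -2>-11, skip
swap(1,11) ⇒ -12 -11 3 -1 -9 -6 -3 1 0 4 -2 -5; return 1

-12 -11 3 -1 -9 -6 -3 1 0 4 -2 -5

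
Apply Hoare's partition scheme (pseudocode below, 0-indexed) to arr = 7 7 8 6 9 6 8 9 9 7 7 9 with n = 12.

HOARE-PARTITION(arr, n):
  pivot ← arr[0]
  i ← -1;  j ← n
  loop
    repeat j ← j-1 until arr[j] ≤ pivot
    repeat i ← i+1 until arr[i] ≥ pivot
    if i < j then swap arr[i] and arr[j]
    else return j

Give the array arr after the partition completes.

pivot = arr[0] = 7; i = -1, j = 12
j→10 (arr[10]=7≤7), i→0 (arr[0]=7≥7); i<j, swap → 7 7 8 6 9 6 8 9 9 7 7 9
j→9 (arr[9]=7≤7), i→1 (arr[1]=7≥7); i<j, swap → 7 7 8 6 9 6 8 9 9 7 7 9
j→5 (arr[5]=6≤7), i→2 (arr[2]=8≥7); i<j, swap → 7 7 6 6 9 8 8 9 9 7 7 9
j→3, i→4; i≥j, return j=3. arr = 7 7 6 6 9 8 8 9 9 7 7 9

7 7 6 6 9 8 8 9 9 7 7 9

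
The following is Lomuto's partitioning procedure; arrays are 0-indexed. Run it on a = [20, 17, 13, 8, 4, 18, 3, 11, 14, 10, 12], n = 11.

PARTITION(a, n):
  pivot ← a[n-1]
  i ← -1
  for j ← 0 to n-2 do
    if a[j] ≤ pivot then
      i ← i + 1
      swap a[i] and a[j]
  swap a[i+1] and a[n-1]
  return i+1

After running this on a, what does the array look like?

[8, 4, 3, 11, 10, 12, 13, 20, 14, 17, 18]

pivot = a[10] = 12; i = -1
j=0: a[0]=20 > 12 → no swap
j=1: a[1]=17 > 12 → no swap
j=2: a[2]=13 > 12 → no swap
j=3: a[3]=8 ≤ 12 → i=0, swap a[0],a[3] → [8, 17, 13, 20, 4, 18, 3, 11, 14, 10, 12]
j=4: a[4]=4 ≤ 12 → i=1, swap a[1],a[4] → [8, 4, 13, 20, 17, 18, 3, 11, 14, 10, 12]
j=5: a[5]=18 > 12 → no swap
j=6: a[6]=3 ≤ 12 → i=2, swap a[2],a[6] → [8, 4, 3, 20, 17, 18, 13, 11, 14, 10, 12]
j=7: a[7]=11 ≤ 12 → i=3, swap a[3],a[7] → [8, 4, 3, 11, 17, 18, 13, 20, 14, 10, 12]
j=8: a[8]=14 > 12 → no swap
j=9: a[9]=10 ≤ 12 → i=4, swap a[4],a[9] → [8, 4, 3, 11, 10, 18, 13, 20, 14, 17, 12]
final swap a[5],a[10] → [8, 4, 3, 11, 10, 12, 13, 20, 14, 17, 18]; return 5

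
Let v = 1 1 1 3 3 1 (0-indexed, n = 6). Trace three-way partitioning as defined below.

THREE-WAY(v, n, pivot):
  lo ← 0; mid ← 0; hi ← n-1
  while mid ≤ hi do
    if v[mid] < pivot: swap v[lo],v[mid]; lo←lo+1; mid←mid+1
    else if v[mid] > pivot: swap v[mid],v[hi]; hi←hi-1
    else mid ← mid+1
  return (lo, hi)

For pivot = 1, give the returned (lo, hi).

pivot = 1; lo=0, mid=0, hi=5
v[mid]=1=1: mid=1
v[mid]=1=1: mid=2
v[mid]=1=1: mid=3
v[mid]=3>1: swap v[3],v[5]; hi=4 → 1 1 1 1 3 3
v[mid]=1=1: mid=4
v[mid]=3>1: swap v[4],v[4]; hi=3 → 1 1 1 1 3 3
end: lo=0, hi=3; v = 1 1 1 1 3 3

(0, 3)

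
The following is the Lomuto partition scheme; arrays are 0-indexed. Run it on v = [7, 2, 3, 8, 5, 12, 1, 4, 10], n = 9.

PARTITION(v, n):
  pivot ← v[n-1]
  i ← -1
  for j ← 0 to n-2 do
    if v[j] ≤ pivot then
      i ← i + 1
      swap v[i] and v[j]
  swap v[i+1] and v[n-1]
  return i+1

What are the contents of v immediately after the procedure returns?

[7, 2, 3, 8, 5, 1, 4, 10, 12]

pivot=10, i=-1
j=0: 7≤10, i=0, swap(0,0) ⇒ [7, 2, 3, 8, 5, 12, 1, 4, 10]
j=1: 2≤10, i=1, swap(1,1) ⇒ [7, 2, 3, 8, 5, 12, 1, 4, 10]
j=2: 3≤10, i=2, swap(2,2) ⇒ [7, 2, 3, 8, 5, 12, 1, 4, 10]
j=3: 8≤10, i=3, swap(3,3) ⇒ [7, 2, 3, 8, 5, 12, 1, 4, 10]
j=4: 5≤10, i=4, swap(4,4) ⇒ [7, 2, 3, 8, 5, 12, 1, 4, 10]
j=5: 12>10, skip
j=6: 1≤10, i=5, swap(5,6) ⇒ [7, 2, 3, 8, 5, 1, 12, 4, 10]
j=7: 4≤10, i=6, swap(6,7) ⇒ [7, 2, 3, 8, 5, 1, 4, 12, 10]
swap(7,8) ⇒ [7, 2, 3, 8, 5, 1, 4, 10, 12]; return 7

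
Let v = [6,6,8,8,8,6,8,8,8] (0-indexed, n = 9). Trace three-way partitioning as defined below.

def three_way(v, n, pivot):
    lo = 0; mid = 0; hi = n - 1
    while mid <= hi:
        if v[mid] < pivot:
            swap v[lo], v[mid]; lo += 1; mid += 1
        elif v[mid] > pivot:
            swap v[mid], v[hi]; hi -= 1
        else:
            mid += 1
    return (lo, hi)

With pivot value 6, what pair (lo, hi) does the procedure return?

pivot = 6; lo=0, mid=0, hi=8
v[mid]=6=6: mid=1
v[mid]=6=6: mid=2
v[mid]=8>6: swap v[2],v[8]; hi=7 → [6,6,8,8,8,6,8,8,8]
v[mid]=8>6: swap v[2],v[7]; hi=6 → [6,6,8,8,8,6,8,8,8]
v[mid]=8>6: swap v[2],v[6]; hi=5 → [6,6,8,8,8,6,8,8,8]
v[mid]=8>6: swap v[2],v[5]; hi=4 → [6,6,6,8,8,8,8,8,8]
v[mid]=6=6: mid=3
v[mid]=8>6: swap v[3],v[4]; hi=3 → [6,6,6,8,8,8,8,8,8]
v[mid]=8>6: swap v[3],v[3]; hi=2 → [6,6,6,8,8,8,8,8,8]
end: lo=0, hi=2; v = [6,6,6,8,8,8,8,8,8]

(0, 2)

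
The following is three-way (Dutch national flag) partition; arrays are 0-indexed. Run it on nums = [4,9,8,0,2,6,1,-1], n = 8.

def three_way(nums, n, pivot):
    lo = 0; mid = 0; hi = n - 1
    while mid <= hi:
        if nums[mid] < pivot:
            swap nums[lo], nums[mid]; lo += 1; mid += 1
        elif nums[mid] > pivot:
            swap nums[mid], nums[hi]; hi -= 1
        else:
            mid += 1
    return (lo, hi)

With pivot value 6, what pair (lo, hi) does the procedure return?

(5, 5)

pivot = 6; lo=0, mid=0, hi=7
nums[mid]=4<6: swap nums[0],nums[0]; lo=1,mid=1 → [4,9,8,0,2,6,1,-1]
nums[mid]=9>6: swap nums[1],nums[7]; hi=6 → [4,-1,8,0,2,6,1,9]
nums[mid]=-1<6: swap nums[1],nums[1]; lo=2,mid=2 → [4,-1,8,0,2,6,1,9]
nums[mid]=8>6: swap nums[2],nums[6]; hi=5 → [4,-1,1,0,2,6,8,9]
nums[mid]=1<6: swap nums[2],nums[2]; lo=3,mid=3 → [4,-1,1,0,2,6,8,9]
nums[mid]=0<6: swap nums[3],nums[3]; lo=4,mid=4 → [4,-1,1,0,2,6,8,9]
nums[mid]=2<6: swap nums[4],nums[4]; lo=5,mid=5 → [4,-1,1,0,2,6,8,9]
nums[mid]=6=6: mid=6
end: lo=5, hi=5; nums = [4,-1,1,0,2,6,8,9]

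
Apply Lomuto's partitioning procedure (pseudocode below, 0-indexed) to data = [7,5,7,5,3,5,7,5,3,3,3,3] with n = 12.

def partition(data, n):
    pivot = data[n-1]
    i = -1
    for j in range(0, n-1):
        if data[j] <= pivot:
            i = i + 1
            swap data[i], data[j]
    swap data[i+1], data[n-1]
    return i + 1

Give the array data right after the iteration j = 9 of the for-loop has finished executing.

[3,3,3,5,7,5,7,5,5,7,3,3]

pivot=3, i=-1
j=0: 7>3, skip
j=1: 5>3, skip
j=2: 7>3, skip
j=3: 5>3, skip
j=4: 3≤3, i=0, swap(0,4) ⇒ [3,5,7,5,7,5,7,5,3,3,3,3]
j=5: 5>3, skip
j=6: 7>3, skip
j=7: 5>3, skip
j=8: 3≤3, i=1, swap(1,8) ⇒ [3,3,7,5,7,5,7,5,5,3,3,3]
j=9: 3≤3, i=2, swap(2,9) ⇒ [3,3,3,5,7,5,7,5,5,7,3,3]
(after j=9) data = [3,3,3,5,7,5,7,5,5,7,3,3]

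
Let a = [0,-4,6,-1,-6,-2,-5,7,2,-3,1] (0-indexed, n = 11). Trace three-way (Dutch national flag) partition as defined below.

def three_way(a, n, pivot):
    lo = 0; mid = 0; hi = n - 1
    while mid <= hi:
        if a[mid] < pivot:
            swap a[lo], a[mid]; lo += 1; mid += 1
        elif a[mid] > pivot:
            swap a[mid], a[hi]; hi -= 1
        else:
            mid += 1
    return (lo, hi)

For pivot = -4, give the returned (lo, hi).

lo=0 mid=0 hi=10
0>-4: swap(0,10), hi=9 ⇒ [1,-4,6,-1,-6,-2,-5,7,2,-3,0]
1>-4: swap(0,9), hi=8 ⇒ [-3,-4,6,-1,-6,-2,-5,7,2,1,0]
-3>-4: swap(0,8), hi=7 ⇒ [2,-4,6,-1,-6,-2,-5,7,-3,1,0]
2>-4: swap(0,7), hi=6 ⇒ [7,-4,6,-1,-6,-2,-5,2,-3,1,0]
7>-4: swap(0,6), hi=5 ⇒ [-5,-4,6,-1,-6,-2,7,2,-3,1,0]
-5<-4: swap(0,0), lo=1 mid=1 ⇒ [-5,-4,6,-1,-6,-2,7,2,-3,1,0]
-4=-4: mid=2
6>-4: swap(2,5), hi=4 ⇒ [-5,-4,-2,-1,-6,6,7,2,-3,1,0]
-2>-4: swap(2,4), hi=3 ⇒ [-5,-4,-6,-1,-2,6,7,2,-3,1,0]
-6<-4: swap(1,2), lo=2 mid=3 ⇒ [-5,-6,-4,-1,-2,6,7,2,-3,1,0]
-1>-4: swap(3,3), hi=2 ⇒ [-5,-6,-4,-1,-2,6,7,2,-3,1,0]
done. lo=2 hi=2; a=[-5,-6,-4,-1,-2,6,7,2,-3,1,0]

(2, 2)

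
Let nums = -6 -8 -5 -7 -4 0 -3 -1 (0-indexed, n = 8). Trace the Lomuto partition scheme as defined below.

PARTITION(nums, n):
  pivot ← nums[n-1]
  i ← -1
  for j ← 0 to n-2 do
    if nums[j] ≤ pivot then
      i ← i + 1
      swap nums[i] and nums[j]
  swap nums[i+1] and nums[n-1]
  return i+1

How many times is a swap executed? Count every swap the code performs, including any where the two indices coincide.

pivot = nums[7] = -1; i = -1
j=0: nums[0]=-6 ≤ -1 → i=0, swap nums[0],nums[0] (no change) → -6 -8 -5 -7 -4 0 -3 -1
j=1: nums[1]=-8 ≤ -1 → i=1, swap nums[1],nums[1] (no change) → -6 -8 -5 -7 -4 0 -3 -1
j=2: nums[2]=-5 ≤ -1 → i=2, swap nums[2],nums[2] (no change) → -6 -8 -5 -7 -4 0 -3 -1
j=3: nums[3]=-7 ≤ -1 → i=3, swap nums[3],nums[3] (no change) → -6 -8 -5 -7 -4 0 -3 -1
j=4: nums[4]=-4 ≤ -1 → i=4, swap nums[4],nums[4] (no change) → -6 -8 -5 -7 -4 0 -3 -1
j=5: nums[5]=0 > -1 → no swap
j=6: nums[6]=-3 ≤ -1 → i=5, swap nums[5],nums[6] → -6 -8 -5 -7 -4 -3 0 -1
final swap nums[6],nums[7] → -6 -8 -5 -7 -4 -3 -1 0; return 6

7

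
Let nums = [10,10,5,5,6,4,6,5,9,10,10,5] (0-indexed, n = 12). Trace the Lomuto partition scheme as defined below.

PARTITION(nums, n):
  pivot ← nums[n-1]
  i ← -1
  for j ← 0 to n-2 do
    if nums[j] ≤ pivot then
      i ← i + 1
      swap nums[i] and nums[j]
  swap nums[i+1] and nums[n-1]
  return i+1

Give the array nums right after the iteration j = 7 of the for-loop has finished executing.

pivot=5, i=-1
j=0: 10>5, skip
j=1: 10>5, skip
j=2: 5≤5, i=0, swap(0,2) ⇒ [5,10,10,5,6,4,6,5,9,10,10,5]
j=3: 5≤5, i=1, swap(1,3) ⇒ [5,5,10,10,6,4,6,5,9,10,10,5]
j=4: 6>5, skip
j=5: 4≤5, i=2, swap(2,5) ⇒ [5,5,4,10,6,10,6,5,9,10,10,5]
j=6: 6>5, skip
j=7: 5≤5, i=3, swap(3,7) ⇒ [5,5,4,5,6,10,6,10,9,10,10,5]
(after j=7) nums = [5,5,4,5,6,10,6,10,9,10,10,5]

[5,5,4,5,6,10,6,10,9,10,10,5]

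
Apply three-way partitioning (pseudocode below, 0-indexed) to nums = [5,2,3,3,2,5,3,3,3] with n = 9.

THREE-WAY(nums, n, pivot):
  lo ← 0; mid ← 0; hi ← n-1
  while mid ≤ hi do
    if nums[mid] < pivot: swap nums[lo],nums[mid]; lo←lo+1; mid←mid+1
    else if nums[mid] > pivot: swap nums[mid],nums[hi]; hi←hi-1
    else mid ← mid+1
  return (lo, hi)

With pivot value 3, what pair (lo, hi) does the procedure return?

(2, 6)

lo=0 mid=0 hi=8
5>3: swap(0,8), hi=7 ⇒ [3,2,3,3,2,5,3,3,5]
3=3: mid=1
2<3: swap(0,1), lo=1 mid=2 ⇒ [2,3,3,3,2,5,3,3,5]
3=3: mid=3
3=3: mid=4
2<3: swap(1,4), lo=2 mid=5 ⇒ [2,2,3,3,3,5,3,3,5]
5>3: swap(5,7), hi=6 ⇒ [2,2,3,3,3,3,3,5,5]
3=3: mid=6
3=3: mid=7
done. lo=2 hi=6; nums=[2,2,3,3,3,3,3,5,5]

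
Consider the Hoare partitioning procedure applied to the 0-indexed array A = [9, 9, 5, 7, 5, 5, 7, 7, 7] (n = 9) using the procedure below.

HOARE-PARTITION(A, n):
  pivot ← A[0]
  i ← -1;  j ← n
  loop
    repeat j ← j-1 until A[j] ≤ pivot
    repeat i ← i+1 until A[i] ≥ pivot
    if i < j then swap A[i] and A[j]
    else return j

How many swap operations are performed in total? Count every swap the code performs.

2

pivot=9
j stops at 8 (7), i stops at 0 (9); swap ⇒ [7, 9, 5, 7, 5, 5, 7, 7, 9]
j stops at 7 (7), i stops at 1 (9); swap ⇒ [7, 7, 5, 7, 5, 5, 7, 9, 9]
j stops at 6, i stops at 7; i≥j ⇒ return 6. A=[7, 7, 5, 7, 5, 5, 7, 9, 9]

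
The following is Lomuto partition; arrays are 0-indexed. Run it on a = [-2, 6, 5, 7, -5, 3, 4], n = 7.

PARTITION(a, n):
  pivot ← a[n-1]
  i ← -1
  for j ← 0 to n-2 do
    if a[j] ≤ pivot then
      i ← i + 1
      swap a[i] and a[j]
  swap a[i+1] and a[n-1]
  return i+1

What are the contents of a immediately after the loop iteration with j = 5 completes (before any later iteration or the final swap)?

pivot = a[6] = 4; i = -1
j=0: a[0]=-2 ≤ 4 → i=0, swap a[0],a[0] (no change) → [-2, 6, 5, 7, -5, 3, 4]
j=1: a[1]=6 > 4 → no swap
j=2: a[2]=5 > 4 → no swap
j=3: a[3]=7 > 4 → no swap
j=4: a[4]=-5 ≤ 4 → i=1, swap a[1],a[4] → [-2, -5, 5, 7, 6, 3, 4]
j=5: a[5]=3 ≤ 4 → i=2, swap a[2],a[5] → [-2, -5, 3, 7, 6, 5, 4]
(after j=5) a = [-2, -5, 3, 7, 6, 5, 4]

[-2, -5, 3, 7, 6, 5, 4]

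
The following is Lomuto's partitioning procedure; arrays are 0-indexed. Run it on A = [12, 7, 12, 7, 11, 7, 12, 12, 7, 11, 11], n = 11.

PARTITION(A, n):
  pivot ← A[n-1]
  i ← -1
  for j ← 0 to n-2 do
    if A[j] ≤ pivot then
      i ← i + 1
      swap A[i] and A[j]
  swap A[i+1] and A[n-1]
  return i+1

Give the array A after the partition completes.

pivot=11, i=-1
j=0: 12>11, skip
j=1: 7≤11, i=0, swap(0,1) ⇒ [7, 12, 12, 7, 11, 7, 12, 12, 7, 11, 11]
j=2: 12>11, skip
j=3: 7≤11, i=1, swap(1,3) ⇒ [7, 7, 12, 12, 11, 7, 12, 12, 7, 11, 11]
j=4: 11≤11, i=2, swap(2,4) ⇒ [7, 7, 11, 12, 12, 7, 12, 12, 7, 11, 11]
j=5: 7≤11, i=3, swap(3,5) ⇒ [7, 7, 11, 7, 12, 12, 12, 12, 7, 11, 11]
j=6: 12>11, skip
j=7: 12>11, skip
j=8: 7≤11, i=4, swap(4,8) ⇒ [7, 7, 11, 7, 7, 12, 12, 12, 12, 11, 11]
j=9: 11≤11, i=5, swap(5,9) ⇒ [7, 7, 11, 7, 7, 11, 12, 12, 12, 12, 11]
swap(6,10) ⇒ [7, 7, 11, 7, 7, 11, 11, 12, 12, 12, 12]; return 6

[7, 7, 11, 7, 7, 11, 11, 12, 12, 12, 12]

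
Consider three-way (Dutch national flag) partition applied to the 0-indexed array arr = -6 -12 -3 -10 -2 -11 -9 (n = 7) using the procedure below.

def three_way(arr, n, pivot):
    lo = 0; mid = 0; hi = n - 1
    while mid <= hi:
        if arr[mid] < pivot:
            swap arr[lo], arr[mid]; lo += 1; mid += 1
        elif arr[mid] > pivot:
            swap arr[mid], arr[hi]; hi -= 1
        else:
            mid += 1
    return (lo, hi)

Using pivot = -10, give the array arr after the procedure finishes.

pivot = -10; lo=0, mid=0, hi=6
arr[mid]=-6>-10: swap arr[0],arr[6]; hi=5 → -9 -12 -3 -10 -2 -11 -6
arr[mid]=-9>-10: swap arr[0],arr[5]; hi=4 → -11 -12 -3 -10 -2 -9 -6
arr[mid]=-11<-10: swap arr[0],arr[0]; lo=1,mid=1 → -11 -12 -3 -10 -2 -9 -6
arr[mid]=-12<-10: swap arr[1],arr[1]; lo=2,mid=2 → -11 -12 -3 -10 -2 -9 -6
arr[mid]=-3>-10: swap arr[2],arr[4]; hi=3 → -11 -12 -2 -10 -3 -9 -6
arr[mid]=-2>-10: swap arr[2],arr[3]; hi=2 → -11 -12 -10 -2 -3 -9 -6
arr[mid]=-10=-10: mid=3
end: lo=2, hi=2; arr = -11 -12 -10 -2 -3 -9 -6

-11 -12 -10 -2 -3 -9 -6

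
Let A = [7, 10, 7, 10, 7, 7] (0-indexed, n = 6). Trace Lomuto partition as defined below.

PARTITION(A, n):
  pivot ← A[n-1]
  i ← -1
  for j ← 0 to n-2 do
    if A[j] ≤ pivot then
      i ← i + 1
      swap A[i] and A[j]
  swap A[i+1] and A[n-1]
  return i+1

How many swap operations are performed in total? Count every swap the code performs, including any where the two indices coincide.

pivot = A[5] = 7; i = -1
j=0: A[0]=7 ≤ 7 → i=0, swap A[0],A[0] (no change) → [7, 10, 7, 10, 7, 7]
j=1: A[1]=10 > 7 → no swap
j=2: A[2]=7 ≤ 7 → i=1, swap A[1],A[2] → [7, 7, 10, 10, 7, 7]
j=3: A[3]=10 > 7 → no swap
j=4: A[4]=7 ≤ 7 → i=2, swap A[2],A[4] → [7, 7, 7, 10, 10, 7]
final swap A[3],A[5] → [7, 7, 7, 7, 10, 10]; return 3

4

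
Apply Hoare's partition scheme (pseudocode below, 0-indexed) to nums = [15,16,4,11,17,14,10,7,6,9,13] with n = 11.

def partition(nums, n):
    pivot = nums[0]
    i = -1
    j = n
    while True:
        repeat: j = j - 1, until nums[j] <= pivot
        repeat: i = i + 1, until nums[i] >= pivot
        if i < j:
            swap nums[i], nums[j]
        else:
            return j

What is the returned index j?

7

pivot = nums[0] = 15; i = -1, j = 11
j→10 (nums[10]=13≤15), i→0 (nums[0]=15≥15); i<j, swap → [13,16,4,11,17,14,10,7,6,9,15]
j→9 (nums[9]=9≤15), i→1 (nums[1]=16≥15); i<j, swap → [13,9,4,11,17,14,10,7,6,16,15]
j→8 (nums[8]=6≤15), i→4 (nums[4]=17≥15); i<j, swap → [13,9,4,11,6,14,10,7,17,16,15]
j→7, i→8; i≥j, return j=7. nums = [13,9,4,11,6,14,10,7,17,16,15]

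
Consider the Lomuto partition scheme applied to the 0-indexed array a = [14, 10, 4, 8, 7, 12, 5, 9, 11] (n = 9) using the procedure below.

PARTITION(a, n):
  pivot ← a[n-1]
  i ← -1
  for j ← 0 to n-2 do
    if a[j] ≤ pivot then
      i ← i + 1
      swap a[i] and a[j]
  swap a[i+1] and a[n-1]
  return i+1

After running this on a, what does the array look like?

[10, 4, 8, 7, 5, 9, 11, 12, 14]

pivot = a[8] = 11; i = -1
j=0: a[0]=14 > 11 → no swap
j=1: a[1]=10 ≤ 11 → i=0, swap a[0],a[1] → [10, 14, 4, 8, 7, 12, 5, 9, 11]
j=2: a[2]=4 ≤ 11 → i=1, swap a[1],a[2] → [10, 4, 14, 8, 7, 12, 5, 9, 11]
j=3: a[3]=8 ≤ 11 → i=2, swap a[2],a[3] → [10, 4, 8, 14, 7, 12, 5, 9, 11]
j=4: a[4]=7 ≤ 11 → i=3, swap a[3],a[4] → [10, 4, 8, 7, 14, 12, 5, 9, 11]
j=5: a[5]=12 > 11 → no swap
j=6: a[6]=5 ≤ 11 → i=4, swap a[4],a[6] → [10, 4, 8, 7, 5, 12, 14, 9, 11]
j=7: a[7]=9 ≤ 11 → i=5, swap a[5],a[7] → [10, 4, 8, 7, 5, 9, 14, 12, 11]
final swap a[6],a[8] → [10, 4, 8, 7, 5, 9, 11, 12, 14]; return 6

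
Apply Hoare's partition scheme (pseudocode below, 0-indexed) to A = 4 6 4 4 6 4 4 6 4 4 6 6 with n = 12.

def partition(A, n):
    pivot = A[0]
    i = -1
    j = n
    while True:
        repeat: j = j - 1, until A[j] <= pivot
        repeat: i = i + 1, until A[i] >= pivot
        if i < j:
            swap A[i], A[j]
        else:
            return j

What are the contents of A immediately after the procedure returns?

4 4 4 4 6 4 4 6 6 4 6 6

pivot = A[0] = 4; i = -1, j = 12
j→9 (A[9]=4≤4), i→0 (A[0]=4≥4); i<j, swap → 4 6 4 4 6 4 4 6 4 4 6 6
j→8 (A[8]=4≤4), i→1 (A[1]=6≥4); i<j, swap → 4 4 4 4 6 4 4 6 6 4 6 6
j→6 (A[6]=4≤4), i→2 (A[2]=4≥4); i<j, swap → 4 4 4 4 6 4 4 6 6 4 6 6
j→5 (A[5]=4≤4), i→3 (A[3]=4≥4); i<j, swap → 4 4 4 4 6 4 4 6 6 4 6 6
j→3, i→4; i≥j, return j=3. A = 4 4 4 4 6 4 4 6 6 4 6 6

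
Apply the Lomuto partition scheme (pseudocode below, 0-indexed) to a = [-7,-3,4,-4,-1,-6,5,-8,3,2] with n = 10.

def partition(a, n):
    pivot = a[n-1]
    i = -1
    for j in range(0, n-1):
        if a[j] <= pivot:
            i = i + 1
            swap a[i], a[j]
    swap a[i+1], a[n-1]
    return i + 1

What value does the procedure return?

6

pivot = a[9] = 2; i = -1
j=0: a[0]=-7 ≤ 2 → i=0, swap a[0],a[0] (no change) → [-7,-3,4,-4,-1,-6,5,-8,3,2]
j=1: a[1]=-3 ≤ 2 → i=1, swap a[1],a[1] (no change) → [-7,-3,4,-4,-1,-6,5,-8,3,2]
j=2: a[2]=4 > 2 → no swap
j=3: a[3]=-4 ≤ 2 → i=2, swap a[2],a[3] → [-7,-3,-4,4,-1,-6,5,-8,3,2]
j=4: a[4]=-1 ≤ 2 → i=3, swap a[3],a[4] → [-7,-3,-4,-1,4,-6,5,-8,3,2]
j=5: a[5]=-6 ≤ 2 → i=4, swap a[4],a[5] → [-7,-3,-4,-1,-6,4,5,-8,3,2]
j=6: a[6]=5 > 2 → no swap
j=7: a[7]=-8 ≤ 2 → i=5, swap a[5],a[7] → [-7,-3,-4,-1,-6,-8,5,4,3,2]
j=8: a[8]=3 > 2 → no swap
final swap a[6],a[9] → [-7,-3,-4,-1,-6,-8,2,4,3,5]; return 6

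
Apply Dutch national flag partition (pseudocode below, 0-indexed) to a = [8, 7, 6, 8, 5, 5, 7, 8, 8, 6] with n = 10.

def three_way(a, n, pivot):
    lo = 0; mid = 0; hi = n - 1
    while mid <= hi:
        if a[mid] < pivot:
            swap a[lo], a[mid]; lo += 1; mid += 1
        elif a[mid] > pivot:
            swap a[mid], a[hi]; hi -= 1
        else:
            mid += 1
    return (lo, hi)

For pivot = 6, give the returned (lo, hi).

pivot = 6; lo=0, mid=0, hi=9
a[mid]=8>6: swap a[0],a[9]; hi=8 → [6, 7, 6, 8, 5, 5, 7, 8, 8, 8]
a[mid]=6=6: mid=1
a[mid]=7>6: swap a[1],a[8]; hi=7 → [6, 8, 6, 8, 5, 5, 7, 8, 7, 8]
a[mid]=8>6: swap a[1],a[7]; hi=6 → [6, 8, 6, 8, 5, 5, 7, 8, 7, 8]
a[mid]=8>6: swap a[1],a[6]; hi=5 → [6, 7, 6, 8, 5, 5, 8, 8, 7, 8]
a[mid]=7>6: swap a[1],a[5]; hi=4 → [6, 5, 6, 8, 5, 7, 8, 8, 7, 8]
a[mid]=5<6: swap a[0],a[1]; lo=1,mid=2 → [5, 6, 6, 8, 5, 7, 8, 8, 7, 8]
a[mid]=6=6: mid=3
a[mid]=8>6: swap a[3],a[4]; hi=3 → [5, 6, 6, 5, 8, 7, 8, 8, 7, 8]
a[mid]=5<6: swap a[1],a[3]; lo=2,mid=4 → [5, 5, 6, 6, 8, 7, 8, 8, 7, 8]
end: lo=2, hi=3; a = [5, 5, 6, 6, 8, 7, 8, 8, 7, 8]

(2, 3)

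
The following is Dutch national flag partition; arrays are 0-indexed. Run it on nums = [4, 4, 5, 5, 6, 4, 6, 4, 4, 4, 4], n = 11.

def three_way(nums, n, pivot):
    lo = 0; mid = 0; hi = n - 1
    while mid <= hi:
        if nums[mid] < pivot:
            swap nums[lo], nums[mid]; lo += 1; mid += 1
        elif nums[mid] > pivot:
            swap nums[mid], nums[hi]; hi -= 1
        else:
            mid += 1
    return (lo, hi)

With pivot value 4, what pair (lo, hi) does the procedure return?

pivot = 4; lo=0, mid=0, hi=10
nums[mid]=4=4: mid=1
nums[mid]=4=4: mid=2
nums[mid]=5>4: swap nums[2],nums[10]; hi=9 → [4, 4, 4, 5, 6, 4, 6, 4, 4, 4, 5]
nums[mid]=4=4: mid=3
nums[mid]=5>4: swap nums[3],nums[9]; hi=8 → [4, 4, 4, 4, 6, 4, 6, 4, 4, 5, 5]
nums[mid]=4=4: mid=4
nums[mid]=6>4: swap nums[4],nums[8]; hi=7 → [4, 4, 4, 4, 4, 4, 6, 4, 6, 5, 5]
nums[mid]=4=4: mid=5
nums[mid]=4=4: mid=6
nums[mid]=6>4: swap nums[6],nums[7]; hi=6 → [4, 4, 4, 4, 4, 4, 4, 6, 6, 5, 5]
nums[mid]=4=4: mid=7
end: lo=0, hi=6; nums = [4, 4, 4, 4, 4, 4, 4, 6, 6, 5, 5]

(0, 6)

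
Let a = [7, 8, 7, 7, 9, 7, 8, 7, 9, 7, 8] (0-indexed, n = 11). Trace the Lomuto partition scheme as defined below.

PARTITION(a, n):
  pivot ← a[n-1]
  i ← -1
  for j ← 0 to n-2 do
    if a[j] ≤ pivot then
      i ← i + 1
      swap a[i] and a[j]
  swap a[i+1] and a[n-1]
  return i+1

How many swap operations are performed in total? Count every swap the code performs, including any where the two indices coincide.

pivot=8, i=-1
j=0: 7≤8, i=0, swap(0,0) ⇒ [7, 8, 7, 7, 9, 7, 8, 7, 9, 7, 8]
j=1: 8≤8, i=1, swap(1,1) ⇒ [7, 8, 7, 7, 9, 7, 8, 7, 9, 7, 8]
j=2: 7≤8, i=2, swap(2,2) ⇒ [7, 8, 7, 7, 9, 7, 8, 7, 9, 7, 8]
j=3: 7≤8, i=3, swap(3,3) ⇒ [7, 8, 7, 7, 9, 7, 8, 7, 9, 7, 8]
j=4: 9>8, skip
j=5: 7≤8, i=4, swap(4,5) ⇒ [7, 8, 7, 7, 7, 9, 8, 7, 9, 7, 8]
j=6: 8≤8, i=5, swap(5,6) ⇒ [7, 8, 7, 7, 7, 8, 9, 7, 9, 7, 8]
j=7: 7≤8, i=6, swap(6,7) ⇒ [7, 8, 7, 7, 7, 8, 7, 9, 9, 7, 8]
j=8: 9>8, skip
j=9: 7≤8, i=7, swap(7,9) ⇒ [7, 8, 7, 7, 7, 8, 7, 7, 9, 9, 8]
swap(8,10) ⇒ [7, 8, 7, 7, 7, 8, 7, 7, 8, 9, 9]; return 8

9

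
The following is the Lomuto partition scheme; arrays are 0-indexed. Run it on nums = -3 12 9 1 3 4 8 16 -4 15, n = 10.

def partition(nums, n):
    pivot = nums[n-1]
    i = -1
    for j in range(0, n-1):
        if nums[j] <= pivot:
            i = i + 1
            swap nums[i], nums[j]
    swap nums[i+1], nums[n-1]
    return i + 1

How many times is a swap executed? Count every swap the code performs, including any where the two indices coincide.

9

pivot=15, i=-1
j=0: -3≤15, i=0, swap(0,0) ⇒ -3 12 9 1 3 4 8 16 -4 15
j=1: 12≤15, i=1, swap(1,1) ⇒ -3 12 9 1 3 4 8 16 -4 15
j=2: 9≤15, i=2, swap(2,2) ⇒ -3 12 9 1 3 4 8 16 -4 15
j=3: 1≤15, i=3, swap(3,3) ⇒ -3 12 9 1 3 4 8 16 -4 15
j=4: 3≤15, i=4, swap(4,4) ⇒ -3 12 9 1 3 4 8 16 -4 15
j=5: 4≤15, i=5, swap(5,5) ⇒ -3 12 9 1 3 4 8 16 -4 15
j=6: 8≤15, i=6, swap(6,6) ⇒ -3 12 9 1 3 4 8 16 -4 15
j=7: 16>15, skip
j=8: -4≤15, i=7, swap(7,8) ⇒ -3 12 9 1 3 4 8 -4 16 15
swap(8,9) ⇒ -3 12 9 1 3 4 8 -4 15 16; return 8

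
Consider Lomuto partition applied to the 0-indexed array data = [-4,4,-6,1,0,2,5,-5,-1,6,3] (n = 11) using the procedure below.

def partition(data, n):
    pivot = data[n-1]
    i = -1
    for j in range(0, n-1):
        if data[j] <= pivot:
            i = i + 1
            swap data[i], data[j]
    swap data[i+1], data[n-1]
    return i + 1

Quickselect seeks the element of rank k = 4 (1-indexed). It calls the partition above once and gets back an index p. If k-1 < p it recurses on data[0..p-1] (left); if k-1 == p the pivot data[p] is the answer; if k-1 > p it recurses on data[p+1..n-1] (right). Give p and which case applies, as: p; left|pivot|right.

pivot=3, i=-1
j=0: -4≤3, i=0, swap(0,0) ⇒ [-4,4,-6,1,0,2,5,-5,-1,6,3]
j=1: 4>3, skip
j=2: -6≤3, i=1, swap(1,2) ⇒ [-4,-6,4,1,0,2,5,-5,-1,6,3]
j=3: 1≤3, i=2, swap(2,3) ⇒ [-4,-6,1,4,0,2,5,-5,-1,6,3]
j=4: 0≤3, i=3, swap(3,4) ⇒ [-4,-6,1,0,4,2,5,-5,-1,6,3]
j=5: 2≤3, i=4, swap(4,5) ⇒ [-4,-6,1,0,2,4,5,-5,-1,6,3]
j=6: 5>3, skip
j=7: -5≤3, i=5, swap(5,7) ⇒ [-4,-6,1,0,2,-5,5,4,-1,6,3]
j=8: -1≤3, i=6, swap(6,8) ⇒ [-4,-6,1,0,2,-5,-1,4,5,6,3]
j=9: 6>3, skip
swap(7,10) ⇒ [-4,-6,1,0,2,-5,-1,3,5,6,4]; return 7
p = 7; k-1 = 3 < 7 ⇒ left

7; left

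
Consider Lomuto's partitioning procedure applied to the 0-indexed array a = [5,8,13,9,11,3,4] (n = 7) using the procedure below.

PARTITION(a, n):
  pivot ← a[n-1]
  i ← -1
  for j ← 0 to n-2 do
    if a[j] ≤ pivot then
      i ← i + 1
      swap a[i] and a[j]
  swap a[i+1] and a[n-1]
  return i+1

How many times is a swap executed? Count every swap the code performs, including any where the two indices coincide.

pivot=4, i=-1
j=0: 5>4, skip
j=1: 8>4, skip
j=2: 13>4, skip
j=3: 9>4, skip
j=4: 11>4, skip
j=5: 3≤4, i=0, swap(0,5) ⇒ [3,8,13,9,11,5,4]
swap(1,6) ⇒ [3,4,13,9,11,5,8]; return 1

2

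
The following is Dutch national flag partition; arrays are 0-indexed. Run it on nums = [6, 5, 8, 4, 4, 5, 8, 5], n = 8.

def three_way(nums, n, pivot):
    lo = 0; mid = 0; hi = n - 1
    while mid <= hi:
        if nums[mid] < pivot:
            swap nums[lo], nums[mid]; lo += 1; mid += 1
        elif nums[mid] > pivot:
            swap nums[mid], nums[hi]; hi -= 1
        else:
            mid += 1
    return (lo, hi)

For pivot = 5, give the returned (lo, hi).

pivot = 5; lo=0, mid=0, hi=7
nums[mid]=6>5: swap nums[0],nums[7]; hi=6 → [5, 5, 8, 4, 4, 5, 8, 6]
nums[mid]=5=5: mid=1
nums[mid]=5=5: mid=2
nums[mid]=8>5: swap nums[2],nums[6]; hi=5 → [5, 5, 8, 4, 4, 5, 8, 6]
nums[mid]=8>5: swap nums[2],nums[5]; hi=4 → [5, 5, 5, 4, 4, 8, 8, 6]
nums[mid]=5=5: mid=3
nums[mid]=4<5: swap nums[0],nums[3]; lo=1,mid=4 → [4, 5, 5, 5, 4, 8, 8, 6]
nums[mid]=4<5: swap nums[1],nums[4]; lo=2,mid=5 → [4, 4, 5, 5, 5, 8, 8, 6]
end: lo=2, hi=4; nums = [4, 4, 5, 5, 5, 8, 8, 6]

(2, 4)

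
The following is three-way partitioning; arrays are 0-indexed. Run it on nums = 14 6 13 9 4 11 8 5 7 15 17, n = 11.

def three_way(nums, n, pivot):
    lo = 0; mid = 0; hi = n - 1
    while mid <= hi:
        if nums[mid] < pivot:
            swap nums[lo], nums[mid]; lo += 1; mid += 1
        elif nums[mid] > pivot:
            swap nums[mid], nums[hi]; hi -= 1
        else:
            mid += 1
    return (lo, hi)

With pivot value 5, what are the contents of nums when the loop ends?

pivot = 5; lo=0, mid=0, hi=10
nums[mid]=14>5: swap nums[0],nums[10]; hi=9 → 17 6 13 9 4 11 8 5 7 15 14
nums[mid]=17>5: swap nums[0],nums[9]; hi=8 → 15 6 13 9 4 11 8 5 7 17 14
nums[mid]=15>5: swap nums[0],nums[8]; hi=7 → 7 6 13 9 4 11 8 5 15 17 14
nums[mid]=7>5: swap nums[0],nums[7]; hi=6 → 5 6 13 9 4 11 8 7 15 17 14
nums[mid]=5=5: mid=1
nums[mid]=6>5: swap nums[1],nums[6]; hi=5 → 5 8 13 9 4 11 6 7 15 17 14
nums[mid]=8>5: swap nums[1],nums[5]; hi=4 → 5 11 13 9 4 8 6 7 15 17 14
nums[mid]=11>5: swap nums[1],nums[4]; hi=3 → 5 4 13 9 11 8 6 7 15 17 14
nums[mid]=4<5: swap nums[0],nums[1]; lo=1,mid=2 → 4 5 13 9 11 8 6 7 15 17 14
nums[mid]=13>5: swap nums[2],nums[3]; hi=2 → 4 5 9 13 11 8 6 7 15 17 14
nums[mid]=9>5: swap nums[2],nums[2]; hi=1 → 4 5 9 13 11 8 6 7 15 17 14
end: lo=1, hi=1; nums = 4 5 9 13 11 8 6 7 15 17 14

4 5 9 13 11 8 6 7 15 17 14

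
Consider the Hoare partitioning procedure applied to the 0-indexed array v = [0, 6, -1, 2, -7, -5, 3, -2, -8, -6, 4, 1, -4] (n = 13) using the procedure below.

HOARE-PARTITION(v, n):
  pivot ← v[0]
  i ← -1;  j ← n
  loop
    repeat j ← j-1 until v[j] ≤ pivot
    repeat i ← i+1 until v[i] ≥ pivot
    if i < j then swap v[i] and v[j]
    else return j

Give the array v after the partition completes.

[-4, -6, -1, -8, -7, -5, -2, 3, 2, 6, 4, 1, 0]

pivot=0
j stops at 12 (-4), i stops at 0 (0); swap ⇒ [-4, 6, -1, 2, -7, -5, 3, -2, -8, -6, 4, 1, 0]
j stops at 9 (-6), i stops at 1 (6); swap ⇒ [-4, -6, -1, 2, -7, -5, 3, -2, -8, 6, 4, 1, 0]
j stops at 8 (-8), i stops at 3 (2); swap ⇒ [-4, -6, -1, -8, -7, -5, 3, -2, 2, 6, 4, 1, 0]
j stops at 7 (-2), i stops at 6 (3); swap ⇒ [-4, -6, -1, -8, -7, -5, -2, 3, 2, 6, 4, 1, 0]
j stops at 6, i stops at 7; i≥j ⇒ return 6. v=[-4, -6, -1, -8, -7, -5, -2, 3, 2, 6, 4, 1, 0]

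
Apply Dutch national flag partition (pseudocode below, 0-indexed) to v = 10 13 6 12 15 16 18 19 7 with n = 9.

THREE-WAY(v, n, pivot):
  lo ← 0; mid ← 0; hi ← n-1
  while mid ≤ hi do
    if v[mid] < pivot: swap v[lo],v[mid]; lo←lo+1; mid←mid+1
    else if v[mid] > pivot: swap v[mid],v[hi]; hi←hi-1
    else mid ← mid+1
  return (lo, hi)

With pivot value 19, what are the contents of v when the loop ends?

10 13 6 12 15 16 18 7 19

pivot = 19; lo=0, mid=0, hi=8
v[mid]=10<19: swap v[0],v[0]; lo=1,mid=1 → 10 13 6 12 15 16 18 19 7
v[mid]=13<19: swap v[1],v[1]; lo=2,mid=2 → 10 13 6 12 15 16 18 19 7
v[mid]=6<19: swap v[2],v[2]; lo=3,mid=3 → 10 13 6 12 15 16 18 19 7
v[mid]=12<19: swap v[3],v[3]; lo=4,mid=4 → 10 13 6 12 15 16 18 19 7
v[mid]=15<19: swap v[4],v[4]; lo=5,mid=5 → 10 13 6 12 15 16 18 19 7
v[mid]=16<19: swap v[5],v[5]; lo=6,mid=6 → 10 13 6 12 15 16 18 19 7
v[mid]=18<19: swap v[6],v[6]; lo=7,mid=7 → 10 13 6 12 15 16 18 19 7
v[mid]=19=19: mid=8
v[mid]=7<19: swap v[7],v[8]; lo=8,mid=9 → 10 13 6 12 15 16 18 7 19
end: lo=8, hi=8; v = 10 13 6 12 15 16 18 7 19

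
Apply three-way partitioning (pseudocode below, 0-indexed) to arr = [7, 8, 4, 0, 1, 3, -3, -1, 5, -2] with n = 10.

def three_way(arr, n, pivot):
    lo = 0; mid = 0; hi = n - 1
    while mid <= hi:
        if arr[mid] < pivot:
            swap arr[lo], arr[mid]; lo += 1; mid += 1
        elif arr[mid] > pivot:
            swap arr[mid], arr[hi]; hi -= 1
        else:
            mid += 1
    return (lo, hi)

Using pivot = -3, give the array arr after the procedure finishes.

[-3, 4, 0, 1, 3, 8, -1, 5, -2, 7]

lo=0 mid=0 hi=9
7>-3: swap(0,9), hi=8 ⇒ [-2, 8, 4, 0, 1, 3, -3, -1, 5, 7]
-2>-3: swap(0,8), hi=7 ⇒ [5, 8, 4, 0, 1, 3, -3, -1, -2, 7]
5>-3: swap(0,7), hi=6 ⇒ [-1, 8, 4, 0, 1, 3, -3, 5, -2, 7]
-1>-3: swap(0,6), hi=5 ⇒ [-3, 8, 4, 0, 1, 3, -1, 5, -2, 7]
-3=-3: mid=1
8>-3: swap(1,5), hi=4 ⇒ [-3, 3, 4, 0, 1, 8, -1, 5, -2, 7]
3>-3: swap(1,4), hi=3 ⇒ [-3, 1, 4, 0, 3, 8, -1, 5, -2, 7]
1>-3: swap(1,3), hi=2 ⇒ [-3, 0, 4, 1, 3, 8, -1, 5, -2, 7]
0>-3: swap(1,2), hi=1 ⇒ [-3, 4, 0, 1, 3, 8, -1, 5, -2, 7]
4>-3: swap(1,1), hi=0 ⇒ [-3, 4, 0, 1, 3, 8, -1, 5, -2, 7]
done. lo=0 hi=0; arr=[-3, 4, 0, 1, 3, 8, -1, 5, -2, 7]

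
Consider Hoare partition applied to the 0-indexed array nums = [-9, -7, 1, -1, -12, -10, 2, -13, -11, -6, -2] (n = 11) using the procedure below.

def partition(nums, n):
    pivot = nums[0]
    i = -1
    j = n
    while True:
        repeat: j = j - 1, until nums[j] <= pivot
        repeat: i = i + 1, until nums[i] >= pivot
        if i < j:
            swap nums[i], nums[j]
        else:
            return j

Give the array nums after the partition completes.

[-11, -13, -10, -12, -1, 1, 2, -7, -9, -6, -2]

pivot=-9
j stops at 8 (-11), i stops at 0 (-9); swap ⇒ [-11, -7, 1, -1, -12, -10, 2, -13, -9, -6, -2]
j stops at 7 (-13), i stops at 1 (-7); swap ⇒ [-11, -13, 1, -1, -12, -10, 2, -7, -9, -6, -2]
j stops at 5 (-10), i stops at 2 (1); swap ⇒ [-11, -13, -10, -1, -12, 1, 2, -7, -9, -6, -2]
j stops at 4 (-12), i stops at 3 (-1); swap ⇒ [-11, -13, -10, -12, -1, 1, 2, -7, -9, -6, -2]
j stops at 3, i stops at 4; i≥j ⇒ return 3. nums=[-11, -13, -10, -12, -1, 1, 2, -7, -9, -6, -2]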